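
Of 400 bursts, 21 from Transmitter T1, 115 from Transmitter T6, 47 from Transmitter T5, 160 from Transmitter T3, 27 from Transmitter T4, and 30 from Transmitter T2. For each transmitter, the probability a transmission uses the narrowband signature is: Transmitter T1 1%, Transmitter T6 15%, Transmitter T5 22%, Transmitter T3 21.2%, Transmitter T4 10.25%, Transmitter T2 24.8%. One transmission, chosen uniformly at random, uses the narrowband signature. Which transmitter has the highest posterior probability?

By Bayes' rule, posterior ∝ prior × likelihood:
  Transmitter T1: 0.0525 × 0.01 = 0.000525
  Transmitter T6: 0.2875 × 0.15 = 0.043125
  Transmitter T5: 0.1175 × 0.22 = 0.02585
  Transmitter T3: 0.4 × 0.212 = 0.0848
  Transmitter T4: 0.0675 × 0.1025 = 0.00691875
  Transmitter T2: 0.075 × 0.248 = 0.0186
Total = 0.17981875.
Largest term belongs to Transmitter T3, so Transmitter T3 is most probable.

Transmitter T3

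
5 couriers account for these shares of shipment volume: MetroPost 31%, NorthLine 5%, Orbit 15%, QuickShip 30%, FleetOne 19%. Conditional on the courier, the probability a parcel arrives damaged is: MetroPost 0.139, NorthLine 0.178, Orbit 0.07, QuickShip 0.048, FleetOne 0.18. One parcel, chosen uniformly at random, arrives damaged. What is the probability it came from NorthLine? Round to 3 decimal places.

Prior × likelihood for each hypothesis:
  MetroPost: 0.31 × 0.139 = 0.04309
  NorthLine: 0.05 × 0.178 = 0.0089
  Orbit: 0.15 × 0.07 = 0.0105
  QuickShip: 0.3 × 0.048 = 0.0144
  FleetOne: 0.19 × 0.18 = 0.0342
Total = 0.11109.
P(NorthLine | evidence) = 0.0089 / 0.11109 ≈ 0.080.

0.080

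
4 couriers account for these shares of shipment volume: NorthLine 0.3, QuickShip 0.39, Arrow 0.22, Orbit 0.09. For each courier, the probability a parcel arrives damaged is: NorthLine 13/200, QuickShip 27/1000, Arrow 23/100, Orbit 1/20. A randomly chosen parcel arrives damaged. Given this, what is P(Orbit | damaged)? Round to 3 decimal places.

Unnormalized posteriors (prior × likelihood):
  NorthLine: 0.3 × 0.065 = 0.0195
  QuickShip: 0.39 × 0.027 = 0.01053
  Arrow: 0.22 × 0.23 = 0.0506
  Orbit: 0.09 × 0.05 = 0.0045
Total = 0.08513.
P(Orbit | evidence) = 0.0045 / 0.08513 ≈ 0.053.

0.053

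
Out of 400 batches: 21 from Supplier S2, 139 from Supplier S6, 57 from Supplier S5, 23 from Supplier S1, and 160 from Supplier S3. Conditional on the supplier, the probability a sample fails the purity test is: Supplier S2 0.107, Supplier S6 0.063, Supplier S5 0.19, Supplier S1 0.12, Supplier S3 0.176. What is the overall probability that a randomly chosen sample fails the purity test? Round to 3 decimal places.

0.132

By Bayes' rule, posterior ∝ prior × likelihood:
  Supplier S2: 0.0525 × 0.107 = 0.0056175
  Supplier S6: 0.3475 × 0.063 = 0.0218925
  Supplier S5: 0.1425 × 0.19 = 0.027075
  Supplier S1: 0.0575 × 0.12 = 0.0069
  Supplier S3: 0.4 × 0.176 = 0.0704
P(off-spec) = 0.0056175 + 0.0218925 + 0.027075 + 0.0069 + 0.0704 = 0.131885 → 0.132.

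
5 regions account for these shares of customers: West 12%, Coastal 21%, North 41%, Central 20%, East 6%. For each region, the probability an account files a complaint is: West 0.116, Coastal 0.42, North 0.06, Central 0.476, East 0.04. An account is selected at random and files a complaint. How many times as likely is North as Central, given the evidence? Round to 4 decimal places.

By Bayes' rule, posterior ∝ prior × likelihood:
  West: 0.12 × 0.116 = 0.01392
  Coastal: 0.21 × 0.42 = 0.0882
  North: 0.41 × 0.06 = 0.0246
  Central: 0.2 × 0.476 = 0.0952
  East: 0.06 × 0.04 = 0.0024
Sum = 0.22432.
The ratio is 0.0246 / 0.0952 (the normalizer cancels) = 0.2584.

0.2584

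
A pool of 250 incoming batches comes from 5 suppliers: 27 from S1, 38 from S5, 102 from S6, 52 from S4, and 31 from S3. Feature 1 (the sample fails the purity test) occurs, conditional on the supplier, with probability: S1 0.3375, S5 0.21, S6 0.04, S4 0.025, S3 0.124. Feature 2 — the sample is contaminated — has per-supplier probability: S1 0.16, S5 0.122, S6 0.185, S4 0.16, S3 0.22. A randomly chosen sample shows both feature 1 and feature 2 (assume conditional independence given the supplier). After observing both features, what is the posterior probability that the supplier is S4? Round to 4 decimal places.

Compute prior × likelihood for every hypothesis:
  S1: 0.108 × 0.3375 × 0.16 = 0.005832
  S5: 0.152 × 0.21 × 0.122 = 0.00389424
  S6: 0.408 × 0.04 × 0.185 = 0.0030192
  S4: 0.208 × 0.025 × 0.16 = 0.000832
  S3: 0.124 × 0.124 × 0.22 = 0.00338272
Sum = 0.01696016.
P(S4 | evidence) = 0.000832 / 0.01696016 ≈ 0.0491.

0.0491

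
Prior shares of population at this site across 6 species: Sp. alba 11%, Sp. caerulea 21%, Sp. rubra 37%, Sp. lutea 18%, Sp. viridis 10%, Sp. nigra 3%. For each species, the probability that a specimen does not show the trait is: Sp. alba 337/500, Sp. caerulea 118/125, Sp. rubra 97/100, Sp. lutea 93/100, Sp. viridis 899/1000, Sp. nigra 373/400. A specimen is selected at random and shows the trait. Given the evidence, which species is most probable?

Taking complements, P(trait | each) = Sp. alba 0.326, Sp. caerulea 0.056, Sp. rubra 0.03, Sp. lutea 0.07, Sp. viridis 0.101, Sp. nigra 0.0675.
Unnormalized posteriors (prior × likelihood):
  Sp. alba: 0.11 × 0.326 = 0.03586
  Sp. caerulea: 0.21 × 0.056 = 0.01176
  Sp. rubra: 0.37 × 0.03 = 0.0111
  Sp. lutea: 0.18 × 0.07 = 0.0126
  Sp. viridis: 0.1 × 0.101 = 0.0101
  Sp. nigra: 0.03 × 0.0675 = 0.002025
Total = 0.083445.
Largest term belongs to Sp. alba, so Sp. alba is most probable.

Sp. alba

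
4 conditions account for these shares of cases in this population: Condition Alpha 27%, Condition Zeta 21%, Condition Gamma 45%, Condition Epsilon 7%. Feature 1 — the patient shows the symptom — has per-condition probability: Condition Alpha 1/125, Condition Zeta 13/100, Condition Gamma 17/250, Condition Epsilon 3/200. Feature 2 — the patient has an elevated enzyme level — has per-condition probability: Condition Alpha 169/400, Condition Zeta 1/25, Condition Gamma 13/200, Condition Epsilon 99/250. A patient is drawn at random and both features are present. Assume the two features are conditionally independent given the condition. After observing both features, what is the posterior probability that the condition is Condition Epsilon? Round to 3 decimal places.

Unnormalized posteriors (prior × likelihood):
  Condition Alpha: 0.27 × 0.008 × 0.4225 = 0.0009126
  Condition Zeta: 0.21 × 0.13 × 0.04 = 0.001092
  Condition Gamma: 0.45 × 0.068 × 0.065 = 0.001989
  Condition Epsilon: 0.07 × 0.015 × 0.396 = 0.0004158
Total = 0.0044094.
P(Condition Epsilon | evidence) = 0.0004158 / 0.0044094 ≈ 0.094.

0.094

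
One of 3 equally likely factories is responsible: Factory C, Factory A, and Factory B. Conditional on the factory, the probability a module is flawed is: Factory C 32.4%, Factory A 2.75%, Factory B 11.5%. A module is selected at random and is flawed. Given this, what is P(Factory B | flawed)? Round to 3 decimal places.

With a uniform prior (1/3 each), posterior ∝ likelihood:
  Factory C: 0.324
  Factory A: 0.0275
  Factory B: 0.115
Sum = 0.4665.
P(Factory B | evidence) = 0.115 / 0.4665 ≈ 0.247.

0.247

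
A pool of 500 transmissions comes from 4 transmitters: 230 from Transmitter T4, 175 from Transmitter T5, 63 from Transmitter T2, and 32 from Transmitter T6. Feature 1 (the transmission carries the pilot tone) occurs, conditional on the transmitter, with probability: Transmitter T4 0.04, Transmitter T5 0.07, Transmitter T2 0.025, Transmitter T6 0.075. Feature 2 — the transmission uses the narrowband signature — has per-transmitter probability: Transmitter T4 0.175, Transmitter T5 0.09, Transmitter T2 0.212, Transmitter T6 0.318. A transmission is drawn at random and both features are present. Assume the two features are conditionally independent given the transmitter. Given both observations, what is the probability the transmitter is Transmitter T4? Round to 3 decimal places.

0.423

By Bayes' rule, posterior ∝ prior × likelihood:
  Transmitter T4: 0.46 × 0.04 × 0.175 = 0.00322
  Transmitter T5: 0.35 × 0.07 × 0.09 = 0.002205
  Transmitter T2: 0.126 × 0.025 × 0.212 = 0.0006678
  Transmitter T6: 0.064 × 0.075 × 0.318 = 0.0015264
Total = 0.0076192.
P(Transmitter T4 | evidence) = 0.00322 / 0.0076192 ≈ 0.423.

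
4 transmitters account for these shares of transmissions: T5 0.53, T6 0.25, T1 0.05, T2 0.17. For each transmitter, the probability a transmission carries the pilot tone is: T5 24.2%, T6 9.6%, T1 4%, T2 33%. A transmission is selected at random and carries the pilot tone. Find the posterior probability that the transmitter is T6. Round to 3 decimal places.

0.114

Compute prior × likelihood for every hypothesis:
  T5: 0.53 × 0.242 = 0.12826
  T6: 0.25 × 0.096 = 0.024
  T1: 0.05 × 0.04 = 0.002
  T2: 0.17 × 0.33 = 0.0561
Total = 0.21036.
P(T6 | evidence) = 0.024 / 0.21036 ≈ 0.114.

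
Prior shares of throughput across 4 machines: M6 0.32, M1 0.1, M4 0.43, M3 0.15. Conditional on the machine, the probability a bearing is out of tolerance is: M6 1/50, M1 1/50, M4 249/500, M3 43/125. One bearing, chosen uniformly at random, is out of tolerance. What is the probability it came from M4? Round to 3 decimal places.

0.781

Compute prior × likelihood for every hypothesis:
  M6: 0.32 × 0.02 = 0.0064
  M1: 0.1 × 0.02 = 0.002
  M4: 0.43 × 0.498 = 0.21414
  M3: 0.15 × 0.344 = 0.0516
Normalizing constant = 0.27414.
P(M4 | evidence) = 0.21414 / 0.27414 ≈ 0.781.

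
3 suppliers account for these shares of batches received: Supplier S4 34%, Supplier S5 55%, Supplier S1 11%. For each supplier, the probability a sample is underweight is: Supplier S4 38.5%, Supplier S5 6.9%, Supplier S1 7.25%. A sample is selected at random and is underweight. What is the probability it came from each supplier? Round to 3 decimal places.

By Bayes' rule, posterior ∝ prior × likelihood:
  Supplier S4: 0.34 × 0.385 = 0.1309
  Supplier S5: 0.55 × 0.069 = 0.03795
  Supplier S1: 0.11 × 0.0725 = 0.007975
Normalizing constant = 0.176825.
P(Supplier S4 | underweight) = 0.1309/0.176825 ≈ 0.740
P(Supplier S5 | underweight) = 0.03795/0.176825 ≈ 0.215
P(Supplier S1 | underweight) = 0.007975/0.176825 ≈ 0.045

Supplier S4 0.740, Supplier S5 0.215, Supplier S1 0.045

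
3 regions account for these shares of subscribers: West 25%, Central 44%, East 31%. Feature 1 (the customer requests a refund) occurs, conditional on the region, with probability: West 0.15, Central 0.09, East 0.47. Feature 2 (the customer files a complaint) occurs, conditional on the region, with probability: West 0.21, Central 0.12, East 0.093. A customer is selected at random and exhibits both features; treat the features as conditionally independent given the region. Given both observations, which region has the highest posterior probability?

East

Prior × likelihood for each hypothesis:
  West: 0.25 × 0.15 × 0.21 = 0.007875
  Central: 0.44 × 0.09 × 0.12 = 0.004752
  East: 0.31 × 0.47 × 0.093 = 0.0135501
Total = 0.0261771.
Largest term belongs to East, so East is most probable.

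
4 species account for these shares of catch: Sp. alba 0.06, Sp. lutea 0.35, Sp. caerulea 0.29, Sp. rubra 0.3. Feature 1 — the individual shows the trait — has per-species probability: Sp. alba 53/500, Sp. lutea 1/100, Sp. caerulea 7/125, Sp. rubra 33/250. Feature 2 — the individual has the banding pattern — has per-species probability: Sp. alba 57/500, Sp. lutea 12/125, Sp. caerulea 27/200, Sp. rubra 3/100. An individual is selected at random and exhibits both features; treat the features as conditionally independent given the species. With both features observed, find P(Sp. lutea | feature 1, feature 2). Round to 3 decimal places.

Unnormalized posteriors (prior × likelihood):
  Sp. alba: 0.06 × 0.106 × 0.114 = 0.00072504
  Sp. lutea: 0.35 × 0.01 × 0.096 = 0.000336
  Sp. caerulea: 0.29 × 0.056 × 0.135 = 0.0021924
  Sp. rubra: 0.3 × 0.132 × 0.03 = 0.001188
Sum = 0.00444144.
P(Sp. lutea | evidence) = 0.000336 / 0.00444144 ≈ 0.076.

0.076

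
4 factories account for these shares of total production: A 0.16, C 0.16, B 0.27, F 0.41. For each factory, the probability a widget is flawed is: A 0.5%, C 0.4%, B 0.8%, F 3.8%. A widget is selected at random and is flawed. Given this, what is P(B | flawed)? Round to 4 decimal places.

0.1126

Compute prior × likelihood for every hypothesis:
  A: 0.16 × 0.005 = 0.0008
  C: 0.16 × 0.004 = 0.00064
  B: 0.27 × 0.008 = 0.00216
  F: 0.41 × 0.038 = 0.01558
Total = 0.01918.
P(B | evidence) = 0.00216 / 0.01918 ≈ 0.1126.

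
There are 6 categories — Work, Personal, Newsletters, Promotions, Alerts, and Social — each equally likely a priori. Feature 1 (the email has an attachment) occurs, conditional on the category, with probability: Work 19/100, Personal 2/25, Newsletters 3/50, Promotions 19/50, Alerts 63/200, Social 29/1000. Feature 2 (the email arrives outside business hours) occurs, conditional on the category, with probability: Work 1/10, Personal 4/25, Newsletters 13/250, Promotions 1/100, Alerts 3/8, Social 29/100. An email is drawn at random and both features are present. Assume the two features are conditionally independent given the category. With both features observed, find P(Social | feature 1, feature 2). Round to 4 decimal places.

With a uniform prior (1/6 each), posterior ∝ likelihood:
  Work: 0.19 × 0.1 = 0.019
  Personal: 0.08 × 0.16 = 0.0128
  Newsletters: 0.06 × 0.052 = 0.00312
  Promotions: 0.38 × 0.01 = 0.0038
  Alerts: 0.315 × 0.375 = 0.118125
  Social: 0.029 × 0.29 = 0.00841
Total = 0.165255.
P(Social | evidence) = 0.00841 / 0.165255 ≈ 0.0509.

0.0509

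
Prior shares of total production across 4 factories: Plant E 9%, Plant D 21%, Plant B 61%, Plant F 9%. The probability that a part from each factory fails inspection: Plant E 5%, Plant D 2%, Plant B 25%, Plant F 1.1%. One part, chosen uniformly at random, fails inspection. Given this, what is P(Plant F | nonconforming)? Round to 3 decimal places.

0.006

Unnormalized posteriors (prior × likelihood):
  Plant E: 0.09 × 0.05 = 0.0045
  Plant D: 0.21 × 0.02 = 0.0042
  Plant B: 0.61 × 0.25 = 0.1525
  Plant F: 0.09 × 0.011 = 0.00099
Normalizing constant = 0.16219.
P(Plant F | evidence) = 0.00099 / 0.16219 ≈ 0.006.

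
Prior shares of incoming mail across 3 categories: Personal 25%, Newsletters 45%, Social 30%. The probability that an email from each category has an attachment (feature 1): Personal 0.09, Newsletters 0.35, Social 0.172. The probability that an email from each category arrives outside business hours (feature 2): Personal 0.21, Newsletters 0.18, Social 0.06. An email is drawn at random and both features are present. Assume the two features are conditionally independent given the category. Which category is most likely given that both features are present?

Newsletters

Unnormalized posteriors (prior × likelihood):
  Personal: 0.25 × 0.09 × 0.21 = 0.004725
  Newsletters: 0.45 × 0.35 × 0.18 = 0.02835
  Social: 0.3 × 0.172 × 0.06 = 0.003096
Total = 0.036171.
Largest term belongs to Newsletters, so Newsletters is most probable.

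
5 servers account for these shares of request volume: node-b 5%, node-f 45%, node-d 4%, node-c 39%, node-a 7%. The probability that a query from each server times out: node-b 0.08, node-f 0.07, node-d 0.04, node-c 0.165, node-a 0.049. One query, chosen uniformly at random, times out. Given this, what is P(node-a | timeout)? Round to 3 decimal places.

Compute prior × likelihood for every hypothesis:
  node-b: 0.05 × 0.08 = 0.004
  node-f: 0.45 × 0.07 = 0.0315
  node-d: 0.04 × 0.04 = 0.0016
  node-c: 0.39 × 0.165 = 0.06435
  node-a: 0.07 × 0.049 = 0.00343
Normalizing constant = 0.10488.
P(node-a | evidence) = 0.00343 / 0.10488 ≈ 0.033.

0.033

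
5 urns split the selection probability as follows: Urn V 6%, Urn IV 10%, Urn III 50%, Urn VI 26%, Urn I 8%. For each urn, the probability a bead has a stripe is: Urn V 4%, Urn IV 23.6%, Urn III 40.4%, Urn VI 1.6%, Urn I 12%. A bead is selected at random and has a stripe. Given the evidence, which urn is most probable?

Compute prior × likelihood for every hypothesis:
  Urn V: 0.06 × 0.04 = 0.0024
  Urn IV: 0.1 × 0.236 = 0.0236
  Urn III: 0.5 × 0.404 = 0.202
  Urn VI: 0.26 × 0.016 = 0.00416
  Urn I: 0.08 × 0.12 = 0.0096
Total = 0.24176.
Largest term belongs to Urn III, so Urn III is most probable.

Urn III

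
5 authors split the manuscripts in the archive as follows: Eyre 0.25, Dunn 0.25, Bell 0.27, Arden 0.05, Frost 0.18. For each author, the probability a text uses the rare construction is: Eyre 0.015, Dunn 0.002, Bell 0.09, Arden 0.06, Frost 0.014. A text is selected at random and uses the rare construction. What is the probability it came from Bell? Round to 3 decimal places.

0.713

Compute prior × likelihood for every hypothesis:
  Eyre: 0.25 × 0.015 = 0.00375
  Dunn: 0.25 × 0.002 = 0.0005
  Bell: 0.27 × 0.09 = 0.0243
  Arden: 0.05 × 0.06 = 0.003
  Frost: 0.18 × 0.014 = 0.00252
Normalizing constant = 0.03407.
P(Bell | evidence) = 0.0243 / 0.03407 ≈ 0.713.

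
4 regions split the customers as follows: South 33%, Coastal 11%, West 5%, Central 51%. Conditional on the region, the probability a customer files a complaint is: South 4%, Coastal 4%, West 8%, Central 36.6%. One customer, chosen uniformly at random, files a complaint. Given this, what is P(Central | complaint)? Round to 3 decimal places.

Compute prior × likelihood for every hypothesis:
  South: 0.33 × 0.04 = 0.0132
  Coastal: 0.11 × 0.04 = 0.0044
  West: 0.05 × 0.08 = 0.004
  Central: 0.51 × 0.366 = 0.18666
Total = 0.20826.
P(Central | evidence) = 0.18666 / 0.20826 ≈ 0.896.

0.896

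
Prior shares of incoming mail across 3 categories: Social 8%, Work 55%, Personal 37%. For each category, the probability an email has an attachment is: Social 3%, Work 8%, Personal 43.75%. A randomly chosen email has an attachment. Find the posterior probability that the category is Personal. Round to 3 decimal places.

0.777

Unnormalized posteriors (prior × likelihood):
  Social: 0.08 × 0.03 = 0.0024
  Work: 0.55 × 0.08 = 0.044
  Personal: 0.37 × 0.4375 = 0.161875
Total = 0.208275.
P(Personal | evidence) = 0.161875 / 0.208275 ≈ 0.777.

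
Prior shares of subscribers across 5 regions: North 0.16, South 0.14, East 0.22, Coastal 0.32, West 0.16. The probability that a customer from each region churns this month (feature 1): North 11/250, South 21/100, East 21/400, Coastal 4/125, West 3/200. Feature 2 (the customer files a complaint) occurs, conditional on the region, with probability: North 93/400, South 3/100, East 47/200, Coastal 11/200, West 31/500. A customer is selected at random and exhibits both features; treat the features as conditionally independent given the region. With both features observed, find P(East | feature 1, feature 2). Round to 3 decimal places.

0.457

Prior × likelihood for each hypothesis:
  North: 0.16 × 0.044 × 0.2325 = 0.0016368
  South: 0.14 × 0.21 × 0.03 = 0.000882
  East: 0.22 × 0.0525 × 0.235 = 0.00271425
  Coastal: 0.32 × 0.032 × 0.055 = 0.0005632
  West: 0.16 × 0.015 × 0.062 = 0.0001488
Sum = 0.00594505.
P(East | evidence) = 0.00271425 / 0.00594505 ≈ 0.457.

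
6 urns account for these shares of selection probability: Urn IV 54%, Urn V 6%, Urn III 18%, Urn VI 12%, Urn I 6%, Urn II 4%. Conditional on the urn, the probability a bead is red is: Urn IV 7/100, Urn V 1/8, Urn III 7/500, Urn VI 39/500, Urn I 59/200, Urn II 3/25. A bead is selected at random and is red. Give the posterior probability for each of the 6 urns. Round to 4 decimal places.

Urn IV 0.4744, Urn V 0.0941, Urn III 0.0316, Urn VI 0.1175, Urn I 0.2221, Urn II 0.0602

By Bayes' rule, posterior ∝ prior × likelihood:
  Urn IV: 0.54 × 0.07 = 0.0378
  Urn V: 0.06 × 0.125 = 0.0075
  Urn III: 0.18 × 0.014 = 0.00252
  Urn VI: 0.12 × 0.078 = 0.00936
  Urn I: 0.06 × 0.295 = 0.0177
  Urn II: 0.04 × 0.12 = 0.0048
Normalizing constant = 0.07968.
P(Urn IV | red) = 0.0378/0.07968 ≈ 0.4744
P(Urn V | red) = 0.0075/0.07968 ≈ 0.0941
P(Urn III | red) = 0.00252/0.07968 ≈ 0.0316
P(Urn VI | red) = 0.00936/0.07968 ≈ 0.1175
P(Urn I | red) = 0.0177/0.07968 ≈ 0.2221
P(Urn II | red) = 0.0048/0.07968 ≈ 0.0602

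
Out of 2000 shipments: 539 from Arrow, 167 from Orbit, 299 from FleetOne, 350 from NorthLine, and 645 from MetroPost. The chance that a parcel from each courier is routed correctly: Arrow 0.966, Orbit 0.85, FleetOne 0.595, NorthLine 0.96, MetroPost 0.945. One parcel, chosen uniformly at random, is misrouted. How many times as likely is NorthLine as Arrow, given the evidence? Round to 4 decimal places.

Taking complements, P(misrouted | each) = Arrow 0.034, Orbit 0.15, FleetOne 0.405, NorthLine 0.04, MetroPost 0.055.
Compute prior × likelihood for every hypothesis:
  Arrow: 0.2695 × 0.034 = 0.009163
  Orbit: 0.0835 × 0.15 = 0.012525
  FleetOne: 0.1495 × 0.405 = 0.0605475
  NorthLine: 0.175 × 0.04 = 0.007
  MetroPost: 0.3225 × 0.055 = 0.0177375
Sum = 0.106973.
The ratio is 0.007 / 0.009163 (the normalizer cancels) = 0.7639.

0.7639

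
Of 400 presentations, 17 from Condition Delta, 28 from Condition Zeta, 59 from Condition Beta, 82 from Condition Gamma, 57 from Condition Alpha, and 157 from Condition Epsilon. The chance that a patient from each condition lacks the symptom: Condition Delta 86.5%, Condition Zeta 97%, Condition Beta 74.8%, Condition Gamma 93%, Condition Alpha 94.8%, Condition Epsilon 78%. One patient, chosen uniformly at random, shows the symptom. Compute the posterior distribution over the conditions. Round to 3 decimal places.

Taking complements, P(symptomatic | each) = Condition Delta 0.135, Condition Zeta 0.03, Condition Beta 0.252, Condition Gamma 0.07, Condition Alpha 0.052, Condition Epsilon 0.22.
Unnormalized posteriors (prior × likelihood):
  Condition Delta: 0.0425 × 0.135 = 0.0057375
  Condition Zeta: 0.07 × 0.03 = 0.0021
  Condition Beta: 0.1475 × 0.252 = 0.03717
  Condition Gamma: 0.205 × 0.07 = 0.01435
  Condition Alpha: 0.1425 × 0.052 = 0.00741
  Condition Epsilon: 0.3925 × 0.22 = 0.08635
Normalizing constant = 0.1531175.
P(Condition Delta | symptomatic) = 0.0057375/0.1531175 ≈ 0.037
P(Condition Zeta | symptomatic) = 0.0021/0.1531175 ≈ 0.014
P(Condition Beta | symptomatic) = 0.03717/0.1531175 ≈ 0.243
P(Condition Gamma | symptomatic) = 0.01435/0.1531175 ≈ 0.094
P(Condition Alpha | symptomatic) = 0.00741/0.1531175 ≈ 0.048
P(Condition Epsilon | symptomatic) = 0.08635/0.1531175 ≈ 0.564
(Check: 0.037+0.014+0.243+0.094+0.048+0.564 = 1.000.)

Condition Delta 0.037, Condition Zeta 0.014, Condition Beta 0.243, Condition Gamma 0.094, Condition Alpha 0.048, Condition Epsilon 0.564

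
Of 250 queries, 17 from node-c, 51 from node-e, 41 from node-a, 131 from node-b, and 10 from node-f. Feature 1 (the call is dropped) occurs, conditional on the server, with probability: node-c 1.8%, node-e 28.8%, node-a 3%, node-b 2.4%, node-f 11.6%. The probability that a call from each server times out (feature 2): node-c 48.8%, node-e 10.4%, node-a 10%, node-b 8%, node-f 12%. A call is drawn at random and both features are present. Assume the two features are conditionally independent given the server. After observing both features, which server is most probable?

node-e

Prior × likelihood for each hypothesis:
  node-c: 0.068 × 0.018 × 0.488 = 0.000597312
  node-e: 0.204 × 0.288 × 0.104 = 0.006110208
  node-a: 0.164 × 0.03 × 0.1 = 0.000492
  node-b: 0.524 × 0.024 × 0.08 = 0.00100608
  node-f: 0.04 × 0.116 × 0.12 = 0.0005568
Total = 0.0087624.
Largest term belongs to node-e, so node-e is most probable.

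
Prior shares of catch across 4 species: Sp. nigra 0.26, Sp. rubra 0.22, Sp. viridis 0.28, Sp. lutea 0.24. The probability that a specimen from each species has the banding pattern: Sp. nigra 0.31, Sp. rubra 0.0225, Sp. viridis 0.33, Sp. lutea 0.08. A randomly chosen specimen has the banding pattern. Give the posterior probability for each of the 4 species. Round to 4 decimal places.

Unnormalized posteriors (prior × likelihood):
  Sp. nigra: 0.26 × 0.31 = 0.0806
  Sp. rubra: 0.22 × 0.0225 = 0.00495
  Sp. viridis: 0.28 × 0.33 = 0.0924
  Sp. lutea: 0.24 × 0.08 = 0.0192
Total = 0.19715.
P(Sp. nigra | banded) = 0.0806/0.19715 ≈ 0.4088
P(Sp. rubra | banded) = 0.00495/0.19715 ≈ 0.0251
P(Sp. viridis | banded) = 0.0924/0.19715 ≈ 0.4687
P(Sp. lutea | banded) = 0.0192/0.19715 ≈ 0.0974
(Check: 0.4088+0.0251+0.4687+0.0974 = 1.0000.)

Sp. nigra 0.4088, Sp. rubra 0.0251, Sp. viridis 0.4687, Sp. lutea 0.0974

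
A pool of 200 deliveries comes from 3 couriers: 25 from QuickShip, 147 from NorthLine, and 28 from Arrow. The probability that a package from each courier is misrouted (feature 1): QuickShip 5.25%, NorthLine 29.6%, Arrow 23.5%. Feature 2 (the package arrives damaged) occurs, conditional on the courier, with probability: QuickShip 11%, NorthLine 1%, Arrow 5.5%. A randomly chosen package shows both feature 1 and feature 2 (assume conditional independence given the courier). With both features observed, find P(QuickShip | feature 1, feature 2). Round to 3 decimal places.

By Bayes' rule, posterior ∝ prior × likelihood:
  QuickShip: 0.125 × 0.0525 × 0.11 = 0.000721875
  NorthLine: 0.735 × 0.296 × 0.01 = 0.0021756
  Arrow: 0.14 × 0.235 × 0.055 = 0.0018095
Total = 0.004706975.
P(QuickShip | evidence) = 0.000721875 / 0.004706975 ≈ 0.153.

0.153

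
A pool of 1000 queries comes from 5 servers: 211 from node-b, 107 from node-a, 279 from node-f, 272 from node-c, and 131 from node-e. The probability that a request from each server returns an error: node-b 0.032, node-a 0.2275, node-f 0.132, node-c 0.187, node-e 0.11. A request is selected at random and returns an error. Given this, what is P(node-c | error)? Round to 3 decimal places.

0.382

Prior × likelihood for each hypothesis:
  node-b: 0.211 × 0.032 = 0.006752
  node-a: 0.107 × 0.2275 = 0.0243425
  node-f: 0.279 × 0.132 = 0.036828
  node-c: 0.272 × 0.187 = 0.050864
  node-e: 0.131 × 0.11 = 0.01441
Normalizing constant = 0.1331965.
P(node-c | evidence) = 0.050864 / 0.1331965 ≈ 0.382.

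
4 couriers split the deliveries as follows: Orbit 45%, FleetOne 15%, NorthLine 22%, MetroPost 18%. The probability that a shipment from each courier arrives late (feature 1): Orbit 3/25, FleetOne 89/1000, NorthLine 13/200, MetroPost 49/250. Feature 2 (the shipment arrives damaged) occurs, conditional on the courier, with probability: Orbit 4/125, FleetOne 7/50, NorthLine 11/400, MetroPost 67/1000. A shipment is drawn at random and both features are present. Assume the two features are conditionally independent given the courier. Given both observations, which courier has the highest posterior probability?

Prior × likelihood for each hypothesis:
  Orbit: 0.45 × 0.12 × 0.032 = 0.001728
  FleetOne: 0.15 × 0.089 × 0.14 = 0.001869
  NorthLine: 0.22 × 0.065 × 0.0275 = 0.00039325
  MetroPost: 0.18 × 0.196 × 0.067 = 0.00236376
Total = 0.00635401.
Largest term belongs to MetroPost, so MetroPost is most probable.

MetroPost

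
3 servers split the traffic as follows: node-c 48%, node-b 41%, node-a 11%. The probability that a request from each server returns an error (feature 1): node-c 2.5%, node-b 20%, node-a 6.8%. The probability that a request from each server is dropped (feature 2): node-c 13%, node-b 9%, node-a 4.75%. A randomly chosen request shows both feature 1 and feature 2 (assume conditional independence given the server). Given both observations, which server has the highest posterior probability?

node-b

Compute prior × likelihood for every hypothesis:
  node-c: 0.48 × 0.025 × 0.13 = 0.00156
  node-b: 0.41 × 0.2 × 0.09 = 0.00738
  node-a: 0.11 × 0.068 × 0.0475 = 0.0003553
Total = 0.0092953.
Largest term belongs to node-b, so node-b is most probable.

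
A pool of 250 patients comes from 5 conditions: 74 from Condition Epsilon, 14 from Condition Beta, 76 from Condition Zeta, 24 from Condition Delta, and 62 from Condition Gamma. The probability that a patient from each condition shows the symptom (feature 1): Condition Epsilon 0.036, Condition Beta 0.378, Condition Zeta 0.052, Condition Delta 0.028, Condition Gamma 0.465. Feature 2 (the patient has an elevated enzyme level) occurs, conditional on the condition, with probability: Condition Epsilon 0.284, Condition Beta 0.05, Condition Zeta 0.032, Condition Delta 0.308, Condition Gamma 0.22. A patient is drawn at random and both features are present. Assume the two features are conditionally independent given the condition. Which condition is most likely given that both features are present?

Unnormalized posteriors (prior × likelihood):
  Condition Epsilon: 0.296 × 0.036 × 0.284 = 0.003026304
  Condition Beta: 0.056 × 0.378 × 0.05 = 0.0010584
  Condition Zeta: 0.304 × 0.052 × 0.032 = 0.000505856
  Condition Delta: 0.096 × 0.028 × 0.308 = 0.000827904
  Condition Gamma: 0.248 × 0.465 × 0.22 = 0.0253704
Sum = 0.030788864.
Largest term belongs to Condition Gamma, so Condition Gamma is most probable.

Condition Gamma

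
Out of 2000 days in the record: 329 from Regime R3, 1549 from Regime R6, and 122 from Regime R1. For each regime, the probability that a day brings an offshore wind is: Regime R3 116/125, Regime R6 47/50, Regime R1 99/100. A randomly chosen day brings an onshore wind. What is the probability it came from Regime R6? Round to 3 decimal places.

0.789

Taking complements, P(onshore | each) = Regime R3 0.072, Regime R6 0.06, Regime R1 0.01.
Prior × likelihood for each hypothesis:
  Regime R3: 0.1645 × 0.072 = 0.011844
  Regime R6: 0.7745 × 0.06 = 0.04647
  Regime R1: 0.061 × 0.01 = 0.00061
Total = 0.058924.
P(Regime R6 | evidence) = 0.04647 / 0.058924 ≈ 0.789.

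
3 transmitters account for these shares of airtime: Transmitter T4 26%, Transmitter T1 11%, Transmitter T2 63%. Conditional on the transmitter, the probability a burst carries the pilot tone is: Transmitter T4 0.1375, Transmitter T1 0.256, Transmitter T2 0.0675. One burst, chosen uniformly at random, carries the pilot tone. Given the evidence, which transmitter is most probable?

Transmitter T2

Unnormalized posteriors (prior × likelihood):
  Transmitter T4: 0.26 × 0.1375 = 0.03575
  Transmitter T1: 0.11 × 0.256 = 0.02816
  Transmitter T2: 0.63 × 0.0675 = 0.042525
Normalizing constant = 0.106435.
Largest term belongs to Transmitter T2, so Transmitter T2 is most probable.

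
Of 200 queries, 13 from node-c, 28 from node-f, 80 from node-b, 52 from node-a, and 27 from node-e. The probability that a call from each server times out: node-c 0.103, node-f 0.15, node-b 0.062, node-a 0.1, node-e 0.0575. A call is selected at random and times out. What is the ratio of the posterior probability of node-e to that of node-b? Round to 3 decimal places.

0.313

Compute prior × likelihood for every hypothesis:
  node-c: 0.065 × 0.103 = 0.006695
  node-f: 0.14 × 0.15 = 0.021
  node-b: 0.4 × 0.062 = 0.0248
  node-a: 0.26 × 0.1 = 0.026
  node-e: 0.135 × 0.0575 = 0.0077625
Total = 0.0862575.
The ratio is 0.0077625 / 0.0248 (the normalizer cancels) = 0.313.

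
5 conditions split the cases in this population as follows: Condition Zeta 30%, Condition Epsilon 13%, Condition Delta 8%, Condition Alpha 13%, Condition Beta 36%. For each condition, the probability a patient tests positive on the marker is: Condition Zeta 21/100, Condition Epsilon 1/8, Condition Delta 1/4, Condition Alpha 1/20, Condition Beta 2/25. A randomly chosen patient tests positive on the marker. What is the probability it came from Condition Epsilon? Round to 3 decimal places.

0.121

By Bayes' rule, posterior ∝ prior × likelihood:
  Condition Zeta: 0.3 × 0.21 = 0.063
  Condition Epsilon: 0.13 × 0.125 = 0.01625
  Condition Delta: 0.08 × 0.25 = 0.02
  Condition Alpha: 0.13 × 0.05 = 0.0065
  Condition Beta: 0.36 × 0.08 = 0.0288
Sum = 0.13455.
P(Condition Epsilon | evidence) = 0.01625 / 0.13455 ≈ 0.121.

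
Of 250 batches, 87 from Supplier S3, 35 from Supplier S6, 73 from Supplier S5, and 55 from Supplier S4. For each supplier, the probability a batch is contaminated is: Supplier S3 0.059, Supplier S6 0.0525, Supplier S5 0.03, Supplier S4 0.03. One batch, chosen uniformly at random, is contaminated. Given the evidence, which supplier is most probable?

By Bayes' rule, posterior ∝ prior × likelihood:
  Supplier S3: 0.348 × 0.059 = 0.020532
  Supplier S6: 0.14 × 0.0525 = 0.00735
  Supplier S5: 0.292 × 0.03 = 0.00876
  Supplier S4: 0.22 × 0.03 = 0.0066
Normalizing constant = 0.043242.
Largest term belongs to Supplier S3, so Supplier S3 is most probable.

Supplier S3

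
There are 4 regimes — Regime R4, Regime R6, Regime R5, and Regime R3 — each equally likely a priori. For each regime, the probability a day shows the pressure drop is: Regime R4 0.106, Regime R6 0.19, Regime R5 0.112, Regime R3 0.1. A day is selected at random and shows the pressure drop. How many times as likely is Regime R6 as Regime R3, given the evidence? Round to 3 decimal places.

1.900

With a uniform prior (1/4 each), posterior ∝ likelihood:
  Regime R4: 0.106
  Regime R6: 0.19
  Regime R5: 0.112
  Regime R3: 0.1
Total = 0.508.
The ratio is 0.19 / 0.1 (the normalizer cancels) = 1.900.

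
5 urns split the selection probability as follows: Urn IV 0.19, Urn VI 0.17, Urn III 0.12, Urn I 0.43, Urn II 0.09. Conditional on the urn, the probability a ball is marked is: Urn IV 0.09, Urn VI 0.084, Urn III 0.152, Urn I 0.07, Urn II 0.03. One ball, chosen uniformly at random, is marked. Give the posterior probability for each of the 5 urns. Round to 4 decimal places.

Urn IV 0.2075, Urn VI 0.1733, Urn III 0.2213, Urn I 0.3652, Urn II 0.0328

Compute prior × likelihood for every hypothesis:
  Urn IV: 0.19 × 0.09 = 0.0171
  Urn VI: 0.17 × 0.084 = 0.01428
  Urn III: 0.12 × 0.152 = 0.01824
  Urn I: 0.43 × 0.07 = 0.0301
  Urn II: 0.09 × 0.03 = 0.0027
Total = 0.08242.
P(Urn IV | marked) = 0.0171/0.08242 ≈ 0.2075
P(Urn VI | marked) = 0.01428/0.08242 ≈ 0.1733
P(Urn III | marked) = 0.01824/0.08242 ≈ 0.2213
P(Urn I | marked) = 0.0301/0.08242 ≈ 0.3652
P(Urn II | marked) = 0.0027/0.08242 ≈ 0.0328
(Check: 0.2075+0.1733+0.2213+0.3652+0.0328 = 1.0001.)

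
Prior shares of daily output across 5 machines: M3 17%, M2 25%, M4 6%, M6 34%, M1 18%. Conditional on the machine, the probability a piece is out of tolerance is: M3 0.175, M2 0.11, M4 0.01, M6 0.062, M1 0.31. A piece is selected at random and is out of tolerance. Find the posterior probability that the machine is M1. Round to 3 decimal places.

0.414

Unnormalized posteriors (prior × likelihood):
  M3: 0.17 × 0.175 = 0.02975
  M2: 0.25 × 0.11 = 0.0275
  M4: 0.06 × 0.01 = 0.0006
  M6: 0.34 × 0.062 = 0.02108
  M1: 0.18 × 0.31 = 0.0558
Total = 0.13473.
P(M1 | evidence) = 0.0558 / 0.13473 ≈ 0.414.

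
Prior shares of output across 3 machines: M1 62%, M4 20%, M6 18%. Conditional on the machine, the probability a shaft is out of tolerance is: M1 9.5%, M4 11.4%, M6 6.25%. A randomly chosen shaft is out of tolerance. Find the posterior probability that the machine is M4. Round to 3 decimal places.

0.245

By Bayes' rule, posterior ∝ prior × likelihood:
  M1: 0.62 × 0.095 = 0.0589
  M4: 0.2 × 0.114 = 0.0228
  M6: 0.18 × 0.0625 = 0.01125
Sum = 0.09295.
P(M4 | evidence) = 0.0228 / 0.09295 ≈ 0.245.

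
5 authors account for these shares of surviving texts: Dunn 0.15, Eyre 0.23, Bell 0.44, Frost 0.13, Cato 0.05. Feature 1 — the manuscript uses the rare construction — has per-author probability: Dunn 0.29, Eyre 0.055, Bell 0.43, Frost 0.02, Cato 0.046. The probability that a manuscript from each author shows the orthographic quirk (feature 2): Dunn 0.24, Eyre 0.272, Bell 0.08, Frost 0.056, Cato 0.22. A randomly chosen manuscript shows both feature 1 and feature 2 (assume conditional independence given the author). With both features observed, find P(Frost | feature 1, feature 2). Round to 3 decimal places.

0.005

By Bayes' rule, posterior ∝ prior × likelihood:
  Dunn: 0.15 × 0.29 × 0.24 = 0.01044
  Eyre: 0.23 × 0.055 × 0.272 = 0.0034408
  Bell: 0.44 × 0.43 × 0.08 = 0.015136
  Frost: 0.13 × 0.02 × 0.056 = 0.0001456
  Cato: 0.05 × 0.046 × 0.22 = 0.000506
Sum = 0.0296684.
P(Frost | evidence) = 0.0001456 / 0.0296684 ≈ 0.005.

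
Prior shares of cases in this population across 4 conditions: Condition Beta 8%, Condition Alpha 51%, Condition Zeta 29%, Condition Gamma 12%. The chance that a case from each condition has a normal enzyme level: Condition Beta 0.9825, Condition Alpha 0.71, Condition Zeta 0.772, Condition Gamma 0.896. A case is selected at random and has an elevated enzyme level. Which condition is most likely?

Taking complements, P(elevated | each) = Condition Beta 0.0175, Condition Alpha 0.29, Condition Zeta 0.228, Condition Gamma 0.104.
By Bayes' rule, posterior ∝ prior × likelihood:
  Condition Beta: 0.08 × 0.0175 = 0.0014
  Condition Alpha: 0.51 × 0.29 = 0.1479
  Condition Zeta: 0.29 × 0.228 = 0.06612
  Condition Gamma: 0.12 × 0.104 = 0.01248
Sum = 0.2279.
Largest term belongs to Condition Alpha, so Condition Alpha is most probable.

Condition Alpha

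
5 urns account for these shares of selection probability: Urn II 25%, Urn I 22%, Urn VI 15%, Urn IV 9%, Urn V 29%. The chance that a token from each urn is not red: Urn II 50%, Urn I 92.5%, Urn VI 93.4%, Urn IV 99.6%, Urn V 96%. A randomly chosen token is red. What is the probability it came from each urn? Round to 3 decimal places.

Urn II 0.765, Urn I 0.101, Urn VI 0.061, Urn IV 0.002, Urn V 0.071

Taking complements, P(red | each) = Urn II 0.5, Urn I 0.075, Urn VI 0.066, Urn IV 0.004, Urn V 0.04.
Unnormalized posteriors (prior × likelihood):
  Urn II: 0.25 × 0.5 = 0.125
  Urn I: 0.22 × 0.075 = 0.0165
  Urn VI: 0.15 × 0.066 = 0.0099
  Urn IV: 0.09 × 0.004 = 0.00036
  Urn V: 0.29 × 0.04 = 0.0116
Total = 0.16336.
P(Urn II | red) = 0.125/0.16336 ≈ 0.765
P(Urn I | red) = 0.0165/0.16336 ≈ 0.101
P(Urn VI | red) = 0.0099/0.16336 ≈ 0.061
P(Urn IV | red) = 0.00036/0.16336 ≈ 0.002
P(Urn V | red) = 0.0116/0.16336 ≈ 0.071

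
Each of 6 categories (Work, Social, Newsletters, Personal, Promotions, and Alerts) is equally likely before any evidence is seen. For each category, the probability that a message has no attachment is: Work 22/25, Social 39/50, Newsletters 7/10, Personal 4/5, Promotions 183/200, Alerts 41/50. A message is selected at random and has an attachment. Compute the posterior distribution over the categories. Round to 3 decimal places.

Work 0.109, Social 0.199, Newsletters 0.271, Personal 0.181, Promotions 0.077, Alerts 0.163

Taking complements, P(attachment | each) = Work 0.12, Social 0.22, Newsletters 0.3, Personal 0.2, Promotions 0.085, Alerts 0.18.
With a uniform prior (1/6 each), posterior ∝ likelihood:
  Work: 0.12
  Social: 0.22
  Newsletters: 0.3
  Personal: 0.2
  Promotions: 0.085
  Alerts: 0.18
Total = 1.105.
P(Work | attachment) = 0.12/1.105 ≈ 0.109
P(Social | attachment) = 0.22/1.105 ≈ 0.199
P(Newsletters | attachment) = 0.3/1.105 ≈ 0.271
P(Personal | attachment) = 0.2/1.105 ≈ 0.181
P(Promotions | attachment) = 0.085/1.105 ≈ 0.077
P(Alerts | attachment) = 0.18/1.105 ≈ 0.163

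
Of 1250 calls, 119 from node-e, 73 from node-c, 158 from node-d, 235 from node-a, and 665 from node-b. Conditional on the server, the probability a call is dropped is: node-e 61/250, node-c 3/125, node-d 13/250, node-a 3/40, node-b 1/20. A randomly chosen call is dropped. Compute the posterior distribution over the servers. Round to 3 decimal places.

Compute prior × likelihood for every hypothesis:
  node-e: 0.0952 × 0.244 = 0.0232288
  node-c: 0.0584 × 0.024 = 0.0014016
  node-d: 0.1264 × 0.052 = 0.0065728
  node-a: 0.188 × 0.075 = 0.0141
  node-b: 0.532 × 0.05 = 0.0266
Normalizing constant = 0.0719032.
P(node-e | dropped) = 0.0232288/0.0719032 ≈ 0.323
P(node-c | dropped) = 0.0014016/0.0719032 ≈ 0.019
P(node-d | dropped) = 0.0065728/0.0719032 ≈ 0.091
P(node-a | dropped) = 0.0141/0.0719032 ≈ 0.196
P(node-b | dropped) = 0.0266/0.0719032 ≈ 0.370

node-e 0.323, node-c 0.019, node-d 0.091, node-a 0.196, node-b 0.370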